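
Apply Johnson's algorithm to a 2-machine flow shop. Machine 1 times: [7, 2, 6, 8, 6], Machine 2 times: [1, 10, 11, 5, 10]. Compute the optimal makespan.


Apply Johnson's rule:
  Group 1 (a <= b): [(2, 2, 10), (3, 6, 11), (5, 6, 10)]
  Group 2 (a > b): [(4, 8, 5), (1, 7, 1)]
Optimal job order: [2, 3, 5, 4, 1]
Schedule:
  Job 2: M1 done at 2, M2 done at 12
  Job 3: M1 done at 8, M2 done at 23
  Job 5: M1 done at 14, M2 done at 33
  Job 4: M1 done at 22, M2 done at 38
  Job 1: M1 done at 29, M2 done at 39
Makespan = 39

39


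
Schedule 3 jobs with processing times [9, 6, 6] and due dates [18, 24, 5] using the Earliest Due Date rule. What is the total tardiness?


Sort by due date (EDD order): [(6, 5), (9, 18), (6, 24)]
Compute completion times and tardiness:
  Job 1: p=6, d=5, C=6, tardiness=max(0,6-5)=1
  Job 2: p=9, d=18, C=15, tardiness=max(0,15-18)=0
  Job 3: p=6, d=24, C=21, tardiness=max(0,21-24)=0
Total tardiness = 1

1


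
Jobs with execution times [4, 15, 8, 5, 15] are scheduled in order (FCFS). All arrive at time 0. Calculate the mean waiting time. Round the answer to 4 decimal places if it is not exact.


FCFS order (as given): [4, 15, 8, 5, 15]
Waiting times:
  Job 1: wait = 0
  Job 2: wait = 4
  Job 3: wait = 19
  Job 4: wait = 27
  Job 5: wait = 32
Sum of waiting times = 82
Average waiting time = 82/5 = 16.4

16.4


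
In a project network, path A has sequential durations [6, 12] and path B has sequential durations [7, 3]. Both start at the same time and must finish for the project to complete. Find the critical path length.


Path A total = 6 + 12 = 18
Path B total = 7 + 3 = 10
Critical path = longest path = max(18, 10) = 18

18


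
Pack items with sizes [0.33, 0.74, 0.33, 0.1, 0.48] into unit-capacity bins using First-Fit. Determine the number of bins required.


Place items sequentially using First-Fit:
  Item 0.33 -> new Bin 1
  Item 0.74 -> new Bin 2
  Item 0.33 -> Bin 1 (now 0.66)
  Item 0.1 -> Bin 1 (now 0.76)
  Item 0.48 -> new Bin 3
Total bins used = 3

3


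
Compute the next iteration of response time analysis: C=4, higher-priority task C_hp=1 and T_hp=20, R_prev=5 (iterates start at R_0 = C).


R_next = C + ceil(R_prev / T_hp) * C_hp
ceil(5 / 20) = ceil(0.25) = 1
Interference = 1 * 1 = 1
R_next = 4 + 1 = 5
R_next = R_prev, so the iteration has converged (response time = 5).

5


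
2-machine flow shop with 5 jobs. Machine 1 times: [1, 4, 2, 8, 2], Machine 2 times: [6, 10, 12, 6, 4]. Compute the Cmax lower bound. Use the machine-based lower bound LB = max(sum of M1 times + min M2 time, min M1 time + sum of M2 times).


LB1 = sum(M1 times) + min(M2 times) = 17 + 4 = 21
LB2 = min(M1 times) + sum(M2 times) = 1 + 38 = 39
Lower bound = max(LB1, LB2) = max(21, 39) = 39

39


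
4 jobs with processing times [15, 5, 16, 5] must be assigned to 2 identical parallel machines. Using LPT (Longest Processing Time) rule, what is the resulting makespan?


Sort jobs in decreasing order (LPT): [16, 15, 5, 5]
Assign each job to the least loaded machine:
  Machine 1: jobs [16, 5], load = 21
  Machine 2: jobs [15, 5], load = 20
Makespan = max load = 21

21


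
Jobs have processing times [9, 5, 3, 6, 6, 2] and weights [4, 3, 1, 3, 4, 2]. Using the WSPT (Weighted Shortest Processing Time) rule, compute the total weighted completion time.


Compute p/w ratios and sort ascending (WSPT): [(2, 2), (6, 4), (5, 3), (6, 3), (9, 4), (3, 1)]
Compute weighted completion times:
  Job (p=2,w=2): C=2, w*C=2*2=4
  Job (p=6,w=4): C=8, w*C=4*8=32
  Job (p=5,w=3): C=13, w*C=3*13=39
  Job (p=6,w=3): C=19, w*C=3*19=57
  Job (p=9,w=4): C=28, w*C=4*28=112
  Job (p=3,w=1): C=31, w*C=1*31=31
Total weighted completion time = 275

275


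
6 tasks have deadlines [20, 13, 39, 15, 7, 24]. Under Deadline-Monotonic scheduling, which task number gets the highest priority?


Sort tasks by relative deadline (ascending):
  Task 5: deadline = 7
  Task 2: deadline = 13
  Task 4: deadline = 15
  Task 1: deadline = 20
  Task 6: deadline = 24
  Task 3: deadline = 39
Priority order (highest first): [5, 2, 4, 1, 6, 3]
Highest priority task = 5

5


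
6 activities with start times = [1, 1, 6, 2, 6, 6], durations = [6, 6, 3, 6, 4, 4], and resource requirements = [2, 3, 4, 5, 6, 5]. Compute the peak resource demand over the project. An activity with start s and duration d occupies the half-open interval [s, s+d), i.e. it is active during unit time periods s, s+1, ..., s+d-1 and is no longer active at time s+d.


Each activity i is active on [start_i, start_i + duration_i).
Compute total resource usage per time slot:
  t=0: active resources = [], total = 0
  t=1: active resources = [2, 3], total = 5
  t=2: active resources = [2, 3, 5], total = 10
  t=3: active resources = [2, 3, 5], total = 10
  t=4: active resources = [2, 3, 5], total = 10
  t=5: active resources = [2, 3, 5], total = 10
  t=6: active resources = [2, 3, 4, 5, 6, 5], total = 25
  t=7: active resources = [4, 5, 6, 5], total = 20
  t=8: active resources = [4, 6, 5], total = 15
  t=9: active resources = [6, 5], total = 11
Peak resource demand = 25

25


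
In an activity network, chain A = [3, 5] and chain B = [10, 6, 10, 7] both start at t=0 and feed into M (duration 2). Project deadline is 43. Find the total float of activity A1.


Forward pass: ES(A1) = sum of predecessors on chain A = 0
EF = ES + duration = 0 + 3 = 3
Backward pass: LF(M) = deadline = 43; LS(M) = 43 - 2 = 41
LF(A1) = LS(M) - sum(successors on chain A) = 41 - 5 = 36
LS = LF - duration = 36 - 3 = 33
Total float = LS - ES = 33 - 0 = 33

33


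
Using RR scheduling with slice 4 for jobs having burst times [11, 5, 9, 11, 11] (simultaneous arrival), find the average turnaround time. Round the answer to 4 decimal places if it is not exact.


Time quantum = 4
Execution trace:
  J1 runs 4 units, time = 4
  J2 runs 4 units, time = 8
  J3 runs 4 units, time = 12
  J4 runs 4 units, time = 16
  J5 runs 4 units, time = 20
  J1 runs 4 units, time = 24
  J2 runs 1 units, time = 25
  J3 runs 4 units, time = 29
  J4 runs 4 units, time = 33
  J5 runs 4 units, time = 37
  J1 runs 3 units, time = 40
  J3 runs 1 units, time = 41
  J4 runs 3 units, time = 44
  J5 runs 3 units, time = 47
Finish times: [40, 25, 41, 44, 47]
Average turnaround = 197/5 = 39.4

39.4


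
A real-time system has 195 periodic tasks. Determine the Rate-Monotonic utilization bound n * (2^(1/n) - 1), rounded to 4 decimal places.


Compute 2^(1/195) = 1.0035609260
Subtract 1: 1.0035609260 - 1 = 0.0035609260
Multiply by n: 195 * 0.0035609260 = 0.6943805700
Round to 4 dp: 0.6944

0.6944


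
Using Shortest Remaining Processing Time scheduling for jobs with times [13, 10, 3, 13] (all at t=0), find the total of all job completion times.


Since all jobs arrive at t=0, SRPT equals SPT ordering.
SPT order: [3, 10, 13, 13]
Completion times:
  Job 1: p=3, C=3
  Job 2: p=10, C=13
  Job 3: p=13, C=26
  Job 4: p=13, C=39
Total completion time = 3 + 13 + 26 + 39 = 81

81


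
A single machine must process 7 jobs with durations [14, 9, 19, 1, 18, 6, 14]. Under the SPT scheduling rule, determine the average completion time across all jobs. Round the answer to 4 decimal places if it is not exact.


Sort jobs by processing time (SPT order): [1, 6, 9, 14, 14, 18, 19]
Compute completion times sequentially:
  Job 1: processing = 1, completes at 1
  Job 2: processing = 6, completes at 7
  Job 3: processing = 9, completes at 16
  Job 4: processing = 14, completes at 30
  Job 5: processing = 14, completes at 44
  Job 6: processing = 18, completes at 62
  Job 7: processing = 19, completes at 81
Sum of completion times = 241
Average completion time = 241/7 = 34.4286

34.4286


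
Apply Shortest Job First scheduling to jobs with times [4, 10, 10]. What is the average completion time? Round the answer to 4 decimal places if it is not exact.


SJF order (ascending): [4, 10, 10]
Completion times:
  Job 1: burst=4, C=4
  Job 2: burst=10, C=14
  Job 3: burst=10, C=24
Average completion = 42/3 = 14.0

14.0


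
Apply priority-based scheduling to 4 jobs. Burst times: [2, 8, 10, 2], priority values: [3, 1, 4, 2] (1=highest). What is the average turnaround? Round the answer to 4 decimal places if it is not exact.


Sort by priority (ascending = highest first):
Order: [(1, 8), (2, 2), (3, 2), (4, 10)]
Completion times:
  Priority 1, burst=8, C=8
  Priority 2, burst=2, C=10
  Priority 3, burst=2, C=12
  Priority 4, burst=10, C=22
Average turnaround = 52/4 = 13.0

13.0


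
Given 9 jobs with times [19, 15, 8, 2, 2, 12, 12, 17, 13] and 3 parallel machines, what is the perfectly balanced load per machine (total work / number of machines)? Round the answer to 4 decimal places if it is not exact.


Total processing time = 19 + 15 + 8 + 2 + 2 + 12 + 12 + 17 + 13 = 100
Number of machines = 3
Ideal balanced load = 100 / 3 = 33.3333

33.3333


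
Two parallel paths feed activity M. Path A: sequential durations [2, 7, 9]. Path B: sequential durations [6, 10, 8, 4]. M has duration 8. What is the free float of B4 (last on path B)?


ES(B4) = sum of predecessors on chain B = 24
EF(B4) = ES + duration = 24 + 4 = 28
Successor of B4 is M. ES(M) = max(sum(A), sum(B)) = max(18, 28) = 28
Free float = ES(successor) - EF(current) = 28 - 28 = 0

0


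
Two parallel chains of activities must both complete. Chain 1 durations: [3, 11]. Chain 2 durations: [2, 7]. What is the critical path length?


Path A total = 3 + 11 = 14
Path B total = 2 + 7 = 9
Critical path = longest path = max(14, 9) = 14

14


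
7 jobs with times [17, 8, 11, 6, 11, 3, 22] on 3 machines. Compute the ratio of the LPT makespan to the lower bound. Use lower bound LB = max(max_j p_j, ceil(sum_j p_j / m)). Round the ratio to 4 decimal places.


LPT order: [22, 17, 11, 11, 8, 6, 3]
Machine loads after assignment: [28, 25, 25]
LPT makespan = 28
Lower bound = max(max_job, ceil(total/3)) = max(22, 26) = 26
Ratio = 28 / 26 = 1.0769

1.0769


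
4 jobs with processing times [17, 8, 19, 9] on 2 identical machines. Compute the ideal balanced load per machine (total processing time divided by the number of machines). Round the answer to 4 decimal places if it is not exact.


Total processing time = 17 + 8 + 19 + 9 = 53
Number of machines = 2
Ideal balanced load = 53 / 2 = 26.5

26.5


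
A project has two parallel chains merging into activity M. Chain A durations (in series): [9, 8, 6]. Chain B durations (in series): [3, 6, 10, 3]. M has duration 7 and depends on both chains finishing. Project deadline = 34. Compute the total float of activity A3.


Forward pass: ES(A3) = sum of predecessors on chain A = 17
EF = ES + duration = 17 + 6 = 23
Backward pass: LF(M) = deadline = 34; LS(M) = 34 - 7 = 27
LF(A3) = LS(M) - sum(successors on chain A) = 27 - 0 = 27
LS = LF - duration = 27 - 6 = 21
Total float = LS - ES = 21 - 17 = 4

4


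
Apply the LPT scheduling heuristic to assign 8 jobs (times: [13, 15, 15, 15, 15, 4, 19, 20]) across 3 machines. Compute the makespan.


Sort jobs in decreasing order (LPT): [20, 19, 15, 15, 15, 15, 13, 4]
Assign each job to the least loaded machine:
  Machine 1: jobs [20, 15], load = 35
  Machine 2: jobs [19, 15, 4], load = 38
  Machine 3: jobs [15, 15, 13], load = 43
Makespan = max load = 43

43


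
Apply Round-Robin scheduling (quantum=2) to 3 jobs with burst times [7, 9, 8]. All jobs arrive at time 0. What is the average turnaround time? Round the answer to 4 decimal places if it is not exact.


Time quantum = 2
Execution trace:
  J1 runs 2 units, time = 2
  J2 runs 2 units, time = 4
  J3 runs 2 units, time = 6
  J1 runs 2 units, time = 8
  J2 runs 2 units, time = 10
  J3 runs 2 units, time = 12
  J1 runs 2 units, time = 14
  J2 runs 2 units, time = 16
  J3 runs 2 units, time = 18
  J1 runs 1 units, time = 19
  J2 runs 2 units, time = 21
  J3 runs 2 units, time = 23
  J2 runs 1 units, time = 24
Finish times: [19, 24, 23]
Average turnaround = 66/3 = 22.0

22.0


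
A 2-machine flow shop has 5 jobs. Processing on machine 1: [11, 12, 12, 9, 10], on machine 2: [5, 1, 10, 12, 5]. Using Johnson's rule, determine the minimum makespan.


Apply Johnson's rule:
  Group 1 (a <= b): [(4, 9, 12)]
  Group 2 (a > b): [(3, 12, 10), (1, 11, 5), (5, 10, 5), (2, 12, 1)]
Optimal job order: [4, 3, 1, 5, 2]
Schedule:
  Job 4: M1 done at 9, M2 done at 21
  Job 3: M1 done at 21, M2 done at 31
  Job 1: M1 done at 32, M2 done at 37
  Job 5: M1 done at 42, M2 done at 47
  Job 2: M1 done at 54, M2 done at 55
Makespan = 55

55


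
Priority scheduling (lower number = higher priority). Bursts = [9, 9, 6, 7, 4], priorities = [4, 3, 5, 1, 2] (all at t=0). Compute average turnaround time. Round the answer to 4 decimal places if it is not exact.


Sort by priority (ascending = highest first):
Order: [(1, 7), (2, 4), (3, 9), (4, 9), (5, 6)]
Completion times:
  Priority 1, burst=7, C=7
  Priority 2, burst=4, C=11
  Priority 3, burst=9, C=20
  Priority 4, burst=9, C=29
  Priority 5, burst=6, C=35
Average turnaround = 102/5 = 20.4

20.4


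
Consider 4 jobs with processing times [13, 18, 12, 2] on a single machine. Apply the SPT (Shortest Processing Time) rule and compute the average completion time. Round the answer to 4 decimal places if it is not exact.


Sort jobs by processing time (SPT order): [2, 12, 13, 18]
Compute completion times sequentially:
  Job 1: processing = 2, completes at 2
  Job 2: processing = 12, completes at 14
  Job 3: processing = 13, completes at 27
  Job 4: processing = 18, completes at 45
Sum of completion times = 88
Average completion time = 88/4 = 22.0

22.0


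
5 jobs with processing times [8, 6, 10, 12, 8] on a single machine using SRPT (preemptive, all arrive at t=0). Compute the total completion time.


Since all jobs arrive at t=0, SRPT equals SPT ordering.
SPT order: [6, 8, 8, 10, 12]
Completion times:
  Job 1: p=6, C=6
  Job 2: p=8, C=14
  Job 3: p=8, C=22
  Job 4: p=10, C=32
  Job 5: p=12, C=44
Total completion time = 6 + 14 + 22 + 32 + 44 = 118

118


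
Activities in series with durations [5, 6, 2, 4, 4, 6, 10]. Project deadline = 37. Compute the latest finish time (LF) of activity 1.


LF(activity 1) = deadline - sum of successor durations
Successors: activities 2 through 7 with durations [6, 2, 4, 4, 6, 10]
Sum of successor durations = 32
LF = 37 - 32 = 5

5


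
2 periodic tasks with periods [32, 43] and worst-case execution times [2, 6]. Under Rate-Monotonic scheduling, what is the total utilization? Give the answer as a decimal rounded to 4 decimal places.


Compute individual utilizations (exact fractions):
  Task 1: C/T = 2/32 = 1/16 (approx. 0.0625)
  Task 2: C/T = 6/43 (approx. 0.1395)
Total utilization U = 1/16 + 6/43 = 139/688
Rounded to 4 decimal places: U = 0.2020
RM (Liu & Layland) bound for 2 tasks = 0.828427; compare with U = 139/688 (approx. 0.202035)
U <= bound, so schedulable by RM sufficient condition.

0.2020


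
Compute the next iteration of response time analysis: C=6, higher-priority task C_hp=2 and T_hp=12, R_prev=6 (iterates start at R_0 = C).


R_next = C + ceil(R_prev / T_hp) * C_hp
ceil(6 / 12) = ceil(0.5) = 1
Interference = 1 * 2 = 2
R_next = 6 + 2 = 8

8


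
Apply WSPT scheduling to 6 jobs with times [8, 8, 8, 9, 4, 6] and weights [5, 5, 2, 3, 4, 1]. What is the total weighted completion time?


Compute p/w ratios and sort ascending (WSPT): [(4, 4), (8, 5), (8, 5), (9, 3), (8, 2), (6, 1)]
Compute weighted completion times:
  Job (p=4,w=4): C=4, w*C=4*4=16
  Job (p=8,w=5): C=12, w*C=5*12=60
  Job (p=8,w=5): C=20, w*C=5*20=100
  Job (p=9,w=3): C=29, w*C=3*29=87
  Job (p=8,w=2): C=37, w*C=2*37=74
  Job (p=6,w=1): C=43, w*C=1*43=43
Total weighted completion time = 380

380


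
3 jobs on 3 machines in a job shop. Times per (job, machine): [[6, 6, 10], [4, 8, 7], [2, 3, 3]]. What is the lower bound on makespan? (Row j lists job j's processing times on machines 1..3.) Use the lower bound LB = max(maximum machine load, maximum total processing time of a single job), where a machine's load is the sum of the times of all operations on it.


Machine loads:
  Machine 1: 6 + 4 + 2 = 12
  Machine 2: 6 + 8 + 3 = 17
  Machine 3: 10 + 7 + 3 = 20
Max machine load = 20
Job totals:
  Job 1: 22
  Job 2: 19
  Job 3: 8
Max job total = 22
Lower bound = max(20, 22) = 22

22


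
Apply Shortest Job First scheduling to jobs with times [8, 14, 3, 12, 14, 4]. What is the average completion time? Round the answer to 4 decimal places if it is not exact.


SJF order (ascending): [3, 4, 8, 12, 14, 14]
Completion times:
  Job 1: burst=3, C=3
  Job 2: burst=4, C=7
  Job 3: burst=8, C=15
  Job 4: burst=12, C=27
  Job 5: burst=14, C=41
  Job 6: burst=14, C=55
Average completion = 148/6 = 24.6667

24.6667


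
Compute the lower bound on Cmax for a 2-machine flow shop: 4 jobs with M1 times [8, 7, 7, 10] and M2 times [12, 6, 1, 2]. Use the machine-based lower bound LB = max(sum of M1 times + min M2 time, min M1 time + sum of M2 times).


LB1 = sum(M1 times) + min(M2 times) = 32 + 1 = 33
LB2 = min(M1 times) + sum(M2 times) = 7 + 21 = 28
Lower bound = max(LB1, LB2) = max(33, 28) = 33

33


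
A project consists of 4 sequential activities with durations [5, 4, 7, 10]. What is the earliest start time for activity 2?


Activity 2 starts after activities 1 through 1 complete.
Predecessor durations: [5]
ES = 5 = 5

5


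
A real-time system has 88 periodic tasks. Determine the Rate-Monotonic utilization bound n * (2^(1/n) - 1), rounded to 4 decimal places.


Compute 2^(1/88) = 1.0079077751
Subtract 1: 1.0079077751 - 1 = 0.0079077751
Multiply by n: 88 * 0.0079077751 = 0.6958842088
Round to 4 dp: 0.6959

0.6959


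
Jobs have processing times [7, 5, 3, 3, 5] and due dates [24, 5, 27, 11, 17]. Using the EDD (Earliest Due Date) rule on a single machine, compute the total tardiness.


Sort by due date (EDD order): [(5, 5), (3, 11), (5, 17), (7, 24), (3, 27)]
Compute completion times and tardiness:
  Job 1: p=5, d=5, C=5, tardiness=max(0,5-5)=0
  Job 2: p=3, d=11, C=8, tardiness=max(0,8-11)=0
  Job 3: p=5, d=17, C=13, tardiness=max(0,13-17)=0
  Job 4: p=7, d=24, C=20, tardiness=max(0,20-24)=0
  Job 5: p=3, d=27, C=23, tardiness=max(0,23-27)=0
Total tardiness = 0

0


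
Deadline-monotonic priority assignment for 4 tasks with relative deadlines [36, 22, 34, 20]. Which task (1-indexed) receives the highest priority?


Sort tasks by relative deadline (ascending):
  Task 4: deadline = 20
  Task 2: deadline = 22
  Task 3: deadline = 34
  Task 1: deadline = 36
Priority order (highest first): [4, 2, 3, 1]
Highest priority task = 4

4


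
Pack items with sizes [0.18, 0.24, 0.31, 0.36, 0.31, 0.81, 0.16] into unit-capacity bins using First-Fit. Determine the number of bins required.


Place items sequentially using First-Fit:
  Item 0.18 -> new Bin 1
  Item 0.24 -> Bin 1 (now 0.42)
  Item 0.31 -> Bin 1 (now 0.73)
  Item 0.36 -> new Bin 2
  Item 0.31 -> Bin 2 (now 0.67)
  Item 0.81 -> new Bin 3
  Item 0.16 -> Bin 1 (now 0.89)
Total bins used = 3

3


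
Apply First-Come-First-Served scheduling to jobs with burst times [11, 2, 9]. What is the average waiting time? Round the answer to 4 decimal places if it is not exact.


FCFS order (as given): [11, 2, 9]
Waiting times:
  Job 1: wait = 0
  Job 2: wait = 11
  Job 3: wait = 13
Sum of waiting times = 24
Average waiting time = 24/3 = 8.0

8.0


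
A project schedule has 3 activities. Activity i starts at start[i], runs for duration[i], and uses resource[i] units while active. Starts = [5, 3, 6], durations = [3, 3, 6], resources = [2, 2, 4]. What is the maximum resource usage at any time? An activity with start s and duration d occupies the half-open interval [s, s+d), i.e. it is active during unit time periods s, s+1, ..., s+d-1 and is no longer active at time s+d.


Each activity i is active on [start_i, start_i + duration_i).
Compute total resource usage per time slot:
  t=0: active resources = [], total = 0
  t=1: active resources = [], total = 0
  t=2: active resources = [], total = 0
  t=3: active resources = [2], total = 2
  t=4: active resources = [2], total = 2
  t=5: active resources = [2, 2], total = 4
  t=6: active resources = [2, 4], total = 6
  t=7: active resources = [2, 4], total = 6
  t=8: active resources = [4], total = 4
  t=9: active resources = [4], total = 4
  t=10: active resources = [4], total = 4
  t=11: active resources = [4], total = 4
Peak resource demand = 6

6


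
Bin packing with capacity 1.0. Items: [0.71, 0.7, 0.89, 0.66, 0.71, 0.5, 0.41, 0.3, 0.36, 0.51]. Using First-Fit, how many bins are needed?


Place items sequentially using First-Fit:
  Item 0.71 -> new Bin 1
  Item 0.7 -> new Bin 2
  Item 0.89 -> new Bin 3
  Item 0.66 -> new Bin 4
  Item 0.71 -> new Bin 5
  Item 0.5 -> new Bin 6
  Item 0.41 -> Bin 6 (now 0.91)
  Item 0.3 -> Bin 2 (now 1.0)
  Item 0.36 -> new Bin 7
  Item 0.51 -> Bin 7 (now 0.87)
Total bins used = 7

7


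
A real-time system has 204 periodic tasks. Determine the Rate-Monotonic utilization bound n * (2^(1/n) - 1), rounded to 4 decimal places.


Compute 2^(1/204) = 1.0034035593
Subtract 1: 1.0034035593 - 1 = 0.0034035593
Multiply by n: 204 * 0.0034035593 = 0.6943260972
Round to 4 dp: 0.6943

0.6943


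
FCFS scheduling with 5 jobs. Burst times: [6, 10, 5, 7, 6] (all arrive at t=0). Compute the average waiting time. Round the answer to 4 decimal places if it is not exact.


FCFS order (as given): [6, 10, 5, 7, 6]
Waiting times:
  Job 1: wait = 0
  Job 2: wait = 6
  Job 3: wait = 16
  Job 4: wait = 21
  Job 5: wait = 28
Sum of waiting times = 71
Average waiting time = 71/5 = 14.2

14.2


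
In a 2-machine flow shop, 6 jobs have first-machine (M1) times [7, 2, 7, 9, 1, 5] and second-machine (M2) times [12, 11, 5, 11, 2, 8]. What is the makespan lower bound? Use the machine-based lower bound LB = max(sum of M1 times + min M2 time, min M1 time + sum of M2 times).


LB1 = sum(M1 times) + min(M2 times) = 31 + 2 = 33
LB2 = min(M1 times) + sum(M2 times) = 1 + 49 = 50
Lower bound = max(LB1, LB2) = max(33, 50) = 50

50


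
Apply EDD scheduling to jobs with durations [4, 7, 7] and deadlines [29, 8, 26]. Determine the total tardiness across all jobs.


Sort by due date (EDD order): [(7, 8), (7, 26), (4, 29)]
Compute completion times and tardiness:
  Job 1: p=7, d=8, C=7, tardiness=max(0,7-8)=0
  Job 2: p=7, d=26, C=14, tardiness=max(0,14-26)=0
  Job 3: p=4, d=29, C=18, tardiness=max(0,18-29)=0
Total tardiness = 0

0


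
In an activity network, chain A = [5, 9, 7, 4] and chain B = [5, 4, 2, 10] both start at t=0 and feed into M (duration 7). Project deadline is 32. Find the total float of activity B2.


Forward pass: ES(B2) = sum of predecessors on chain B = 5
EF = ES + duration = 5 + 4 = 9
Backward pass: LF(M) = deadline = 32; LS(M) = 32 - 7 = 25
LF(B2) = LS(M) - sum(successors on chain B) = 25 - 12 = 13
LS = LF - duration = 13 - 4 = 9
Total float = LS - ES = 9 - 5 = 4

4


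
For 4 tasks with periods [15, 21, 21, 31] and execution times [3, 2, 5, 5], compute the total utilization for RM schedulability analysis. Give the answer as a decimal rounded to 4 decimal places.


Compute individual utilizations (exact fractions):
  Task 1: C/T = 3/15 = 1/5 (approx. 0.2)
  Task 2: C/T = 2/21 (approx. 0.0952)
  Task 3: C/T = 5/21 (approx. 0.2381)
  Task 4: C/T = 5/31 (approx. 0.1613)
Total utilization U = 1/5 + 2/21 + 5/21 + 5/31 = 323/465
Rounded to 4 decimal places: U = 0.6946
RM (Liu & Layland) bound for 4 tasks = 0.756828; compare with U = 323/465 (approx. 0.694624)
U <= bound, so schedulable by RM sufficient condition.

0.6946


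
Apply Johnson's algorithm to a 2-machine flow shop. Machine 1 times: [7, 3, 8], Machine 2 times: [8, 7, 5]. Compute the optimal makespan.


Apply Johnson's rule:
  Group 1 (a <= b): [(2, 3, 7), (1, 7, 8)]
  Group 2 (a > b): [(3, 8, 5)]
Optimal job order: [2, 1, 3]
Schedule:
  Job 2: M1 done at 3, M2 done at 10
  Job 1: M1 done at 10, M2 done at 18
  Job 3: M1 done at 18, M2 done at 23
Makespan = 23

23


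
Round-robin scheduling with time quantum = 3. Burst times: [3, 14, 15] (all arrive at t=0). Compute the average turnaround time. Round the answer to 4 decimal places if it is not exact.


Time quantum = 3
Execution trace:
  J1 runs 3 units, time = 3
  J2 runs 3 units, time = 6
  J3 runs 3 units, time = 9
  J2 runs 3 units, time = 12
  J3 runs 3 units, time = 15
  J2 runs 3 units, time = 18
  J3 runs 3 units, time = 21
  J2 runs 3 units, time = 24
  J3 runs 3 units, time = 27
  J2 runs 2 units, time = 29
  J3 runs 3 units, time = 32
Finish times: [3, 29, 32]
Average turnaround = 64/3 = 21.3333

21.3333


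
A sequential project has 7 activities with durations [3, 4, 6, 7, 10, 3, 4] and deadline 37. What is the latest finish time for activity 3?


LF(activity 3) = deadline - sum of successor durations
Successors: activities 4 through 7 with durations [7, 10, 3, 4]
Sum of successor durations = 24
LF = 37 - 24 = 13

13


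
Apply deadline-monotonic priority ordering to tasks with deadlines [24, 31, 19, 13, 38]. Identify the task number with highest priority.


Sort tasks by relative deadline (ascending):
  Task 4: deadline = 13
  Task 3: deadline = 19
  Task 1: deadline = 24
  Task 2: deadline = 31
  Task 5: deadline = 38
Priority order (highest first): [4, 3, 1, 2, 5]
Highest priority task = 4

4


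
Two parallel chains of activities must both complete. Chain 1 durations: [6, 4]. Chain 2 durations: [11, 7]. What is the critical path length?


Path A total = 6 + 4 = 10
Path B total = 11 + 7 = 18
Critical path = longest path = max(10, 18) = 18

18


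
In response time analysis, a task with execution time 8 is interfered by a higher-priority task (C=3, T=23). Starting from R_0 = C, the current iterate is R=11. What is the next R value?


R_next = C + ceil(R_prev / T_hp) * C_hp
ceil(11 / 23) = ceil(0.4783) = 1
Interference = 1 * 3 = 3
R_next = 8 + 3 = 11
R_next = R_prev, so the iteration has converged (response time = 11).

11


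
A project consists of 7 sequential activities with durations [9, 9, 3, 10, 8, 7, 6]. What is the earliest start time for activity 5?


Activity 5 starts after activities 1 through 4 complete.
Predecessor durations: [9, 9, 3, 10]
ES = 9 + 9 + 3 + 10 = 31

31


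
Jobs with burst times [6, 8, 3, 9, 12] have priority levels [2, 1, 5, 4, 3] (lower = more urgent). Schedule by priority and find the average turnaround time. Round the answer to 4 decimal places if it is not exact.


Sort by priority (ascending = highest first):
Order: [(1, 8), (2, 6), (3, 12), (4, 9), (5, 3)]
Completion times:
  Priority 1, burst=8, C=8
  Priority 2, burst=6, C=14
  Priority 3, burst=12, C=26
  Priority 4, burst=9, C=35
  Priority 5, burst=3, C=38
Average turnaround = 121/5 = 24.2

24.2


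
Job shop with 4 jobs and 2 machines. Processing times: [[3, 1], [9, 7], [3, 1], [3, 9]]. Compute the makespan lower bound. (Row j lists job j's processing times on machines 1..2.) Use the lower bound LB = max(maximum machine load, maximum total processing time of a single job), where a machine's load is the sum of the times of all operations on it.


Machine loads:
  Machine 1: 3 + 9 + 3 + 3 = 18
  Machine 2: 1 + 7 + 1 + 9 = 18
Max machine load = 18
Job totals:
  Job 1: 4
  Job 2: 16
  Job 3: 4
  Job 4: 12
Max job total = 16
Lower bound = max(18, 16) = 18

18


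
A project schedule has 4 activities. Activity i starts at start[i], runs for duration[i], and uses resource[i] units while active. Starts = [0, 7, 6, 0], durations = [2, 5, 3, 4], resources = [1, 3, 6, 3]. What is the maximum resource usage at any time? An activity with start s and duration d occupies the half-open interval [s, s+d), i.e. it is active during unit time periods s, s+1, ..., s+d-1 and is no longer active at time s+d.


Each activity i is active on [start_i, start_i + duration_i).
Compute total resource usage per time slot:
  t=0: active resources = [1, 3], total = 4
  t=1: active resources = [1, 3], total = 4
  t=2: active resources = [3], total = 3
  t=3: active resources = [3], total = 3
  t=4: active resources = [], total = 0
  t=5: active resources = [], total = 0
  t=6: active resources = [6], total = 6
  t=7: active resources = [3, 6], total = 9
  t=8: active resources = [3, 6], total = 9
  t=9: active resources = [3], total = 3
  t=10: active resources = [3], total = 3
  t=11: active resources = [3], total = 3
Peak resource demand = 9

9


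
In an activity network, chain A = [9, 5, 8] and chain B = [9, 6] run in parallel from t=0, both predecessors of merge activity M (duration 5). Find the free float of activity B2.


ES(B2) = sum of predecessors on chain B = 9
EF(B2) = ES + duration = 9 + 6 = 15
Successor of B2 is M. ES(M) = max(sum(A), sum(B)) = max(22, 15) = 22
Free float = ES(successor) - EF(current) = 22 - 15 = 7

7


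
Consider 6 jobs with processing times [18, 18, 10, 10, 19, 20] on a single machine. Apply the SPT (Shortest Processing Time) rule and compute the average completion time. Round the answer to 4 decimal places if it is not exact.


Sort jobs by processing time (SPT order): [10, 10, 18, 18, 19, 20]
Compute completion times sequentially:
  Job 1: processing = 10, completes at 10
  Job 2: processing = 10, completes at 20
  Job 3: processing = 18, completes at 38
  Job 4: processing = 18, completes at 56
  Job 5: processing = 19, completes at 75
  Job 6: processing = 20, completes at 95
Sum of completion times = 294
Average completion time = 294/6 = 49.0

49.0


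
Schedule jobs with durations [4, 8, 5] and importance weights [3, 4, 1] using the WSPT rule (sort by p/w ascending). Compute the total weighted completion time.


Compute p/w ratios and sort ascending (WSPT): [(4, 3), (8, 4), (5, 1)]
Compute weighted completion times:
  Job (p=4,w=3): C=4, w*C=3*4=12
  Job (p=8,w=4): C=12, w*C=4*12=48
  Job (p=5,w=1): C=17, w*C=1*17=17
Total weighted completion time = 77

77


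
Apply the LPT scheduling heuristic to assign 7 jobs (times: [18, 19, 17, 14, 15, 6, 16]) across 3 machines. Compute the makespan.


Sort jobs in decreasing order (LPT): [19, 18, 17, 16, 15, 14, 6]
Assign each job to the least loaded machine:
  Machine 1: jobs [19, 14, 6], load = 39
  Machine 2: jobs [18, 15], load = 33
  Machine 3: jobs [17, 16], load = 33
Makespan = max load = 39

39


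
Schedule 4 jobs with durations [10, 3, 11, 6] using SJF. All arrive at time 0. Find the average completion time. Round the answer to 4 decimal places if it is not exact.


SJF order (ascending): [3, 6, 10, 11]
Completion times:
  Job 1: burst=3, C=3
  Job 2: burst=6, C=9
  Job 3: burst=10, C=19
  Job 4: burst=11, C=30
Average completion = 61/4 = 15.25

15.25


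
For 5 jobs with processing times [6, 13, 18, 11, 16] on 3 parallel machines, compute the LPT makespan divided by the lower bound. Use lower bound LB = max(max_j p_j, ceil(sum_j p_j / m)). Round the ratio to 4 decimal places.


LPT order: [18, 16, 13, 11, 6]
Machine loads after assignment: [18, 22, 24]
LPT makespan = 24
Lower bound = max(max_job, ceil(total/3)) = max(18, 22) = 22
Ratio = 24 / 22 = 1.0909

1.0909


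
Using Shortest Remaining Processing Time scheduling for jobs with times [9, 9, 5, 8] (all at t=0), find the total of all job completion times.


Since all jobs arrive at t=0, SRPT equals SPT ordering.
SPT order: [5, 8, 9, 9]
Completion times:
  Job 1: p=5, C=5
  Job 2: p=8, C=13
  Job 3: p=9, C=22
  Job 4: p=9, C=31
Total completion time = 5 + 13 + 22 + 31 = 71

71


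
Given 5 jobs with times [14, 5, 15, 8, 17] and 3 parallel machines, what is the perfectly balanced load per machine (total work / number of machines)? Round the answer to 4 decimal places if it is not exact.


Total processing time = 14 + 5 + 15 + 8 + 17 = 59
Number of machines = 3
Ideal balanced load = 59 / 3 = 19.6667

19.6667


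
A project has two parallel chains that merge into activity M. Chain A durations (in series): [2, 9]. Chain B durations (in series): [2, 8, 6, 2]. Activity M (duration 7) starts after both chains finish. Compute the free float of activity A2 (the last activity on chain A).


ES(A2) = sum of predecessors on chain A = 2
EF(A2) = ES + duration = 2 + 9 = 11
Successor of A2 is M. ES(M) = max(sum(A), sum(B)) = max(11, 18) = 18
Free float = ES(successor) - EF(current) = 18 - 11 = 7

7


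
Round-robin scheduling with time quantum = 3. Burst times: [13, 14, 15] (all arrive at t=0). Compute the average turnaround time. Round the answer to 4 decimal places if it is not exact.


Time quantum = 3
Execution trace:
  J1 runs 3 units, time = 3
  J2 runs 3 units, time = 6
  J3 runs 3 units, time = 9
  J1 runs 3 units, time = 12
  J2 runs 3 units, time = 15
  J3 runs 3 units, time = 18
  J1 runs 3 units, time = 21
  J2 runs 3 units, time = 24
  J3 runs 3 units, time = 27
  J1 runs 3 units, time = 30
  J2 runs 3 units, time = 33
  J3 runs 3 units, time = 36
  J1 runs 1 units, time = 37
  J2 runs 2 units, time = 39
  J3 runs 3 units, time = 42
Finish times: [37, 39, 42]
Average turnaround = 118/3 = 39.3333

39.3333


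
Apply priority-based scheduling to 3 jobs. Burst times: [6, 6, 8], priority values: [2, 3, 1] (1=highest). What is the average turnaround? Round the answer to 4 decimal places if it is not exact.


Sort by priority (ascending = highest first):
Order: [(1, 8), (2, 6), (3, 6)]
Completion times:
  Priority 1, burst=8, C=8
  Priority 2, burst=6, C=14
  Priority 3, burst=6, C=20
Average turnaround = 42/3 = 14.0

14.0


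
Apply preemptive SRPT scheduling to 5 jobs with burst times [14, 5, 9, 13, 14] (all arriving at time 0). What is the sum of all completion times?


Since all jobs arrive at t=0, SRPT equals SPT ordering.
SPT order: [5, 9, 13, 14, 14]
Completion times:
  Job 1: p=5, C=5
  Job 2: p=9, C=14
  Job 3: p=13, C=27
  Job 4: p=14, C=41
  Job 5: p=14, C=55
Total completion time = 5 + 14 + 27 + 41 + 55 = 142

142


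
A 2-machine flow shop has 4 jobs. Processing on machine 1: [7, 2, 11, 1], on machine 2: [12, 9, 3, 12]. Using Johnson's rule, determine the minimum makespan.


Apply Johnson's rule:
  Group 1 (a <= b): [(4, 1, 12), (2, 2, 9), (1, 7, 12)]
  Group 2 (a > b): [(3, 11, 3)]
Optimal job order: [4, 2, 1, 3]
Schedule:
  Job 4: M1 done at 1, M2 done at 13
  Job 2: M1 done at 3, M2 done at 22
  Job 1: M1 done at 10, M2 done at 34
  Job 3: M1 done at 21, M2 done at 37
Makespan = 37

37


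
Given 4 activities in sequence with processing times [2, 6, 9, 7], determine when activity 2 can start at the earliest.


Activity 2 starts after activities 1 through 1 complete.
Predecessor durations: [2]
ES = 2 = 2

2


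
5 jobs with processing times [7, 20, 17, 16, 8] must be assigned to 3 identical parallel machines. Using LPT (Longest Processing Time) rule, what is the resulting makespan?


Sort jobs in decreasing order (LPT): [20, 17, 16, 8, 7]
Assign each job to the least loaded machine:
  Machine 1: jobs [20], load = 20
  Machine 2: jobs [17, 7], load = 24
  Machine 3: jobs [16, 8], load = 24
Makespan = max load = 24

24


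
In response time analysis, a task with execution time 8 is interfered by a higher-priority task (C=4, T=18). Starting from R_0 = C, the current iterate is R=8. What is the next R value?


R_next = C + ceil(R_prev / T_hp) * C_hp
ceil(8 / 18) = ceil(0.4444) = 1
Interference = 1 * 4 = 4
R_next = 8 + 4 = 12

12


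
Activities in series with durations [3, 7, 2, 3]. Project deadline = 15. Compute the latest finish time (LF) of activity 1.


LF(activity 1) = deadline - sum of successor durations
Successors: activities 2 through 4 with durations [7, 2, 3]
Sum of successor durations = 12
LF = 15 - 12 = 3

3


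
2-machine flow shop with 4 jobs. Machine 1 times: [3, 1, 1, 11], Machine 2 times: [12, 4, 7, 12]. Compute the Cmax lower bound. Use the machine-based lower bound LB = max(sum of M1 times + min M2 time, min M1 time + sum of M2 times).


LB1 = sum(M1 times) + min(M2 times) = 16 + 4 = 20
LB2 = min(M1 times) + sum(M2 times) = 1 + 35 = 36
Lower bound = max(LB1, LB2) = max(20, 36) = 36

36


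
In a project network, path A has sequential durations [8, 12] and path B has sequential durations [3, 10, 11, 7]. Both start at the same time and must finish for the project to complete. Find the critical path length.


Path A total = 8 + 12 = 20
Path B total = 3 + 10 + 11 + 7 = 31
Critical path = longest path = max(20, 31) = 31

31


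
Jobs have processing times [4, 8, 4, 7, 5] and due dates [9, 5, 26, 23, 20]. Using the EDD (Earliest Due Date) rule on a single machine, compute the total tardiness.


Sort by due date (EDD order): [(8, 5), (4, 9), (5, 20), (7, 23), (4, 26)]
Compute completion times and tardiness:
  Job 1: p=8, d=5, C=8, tardiness=max(0,8-5)=3
  Job 2: p=4, d=9, C=12, tardiness=max(0,12-9)=3
  Job 3: p=5, d=20, C=17, tardiness=max(0,17-20)=0
  Job 4: p=7, d=23, C=24, tardiness=max(0,24-23)=1
  Job 5: p=4, d=26, C=28, tardiness=max(0,28-26)=2
Total tardiness = 9

9


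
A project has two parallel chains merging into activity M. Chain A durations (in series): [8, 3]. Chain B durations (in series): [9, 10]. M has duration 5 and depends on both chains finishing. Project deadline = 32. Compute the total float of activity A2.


Forward pass: ES(A2) = sum of predecessors on chain A = 8
EF = ES + duration = 8 + 3 = 11
Backward pass: LF(M) = deadline = 32; LS(M) = 32 - 5 = 27
LF(A2) = LS(M) - sum(successors on chain A) = 27 - 0 = 27
LS = LF - duration = 27 - 3 = 24
Total float = LS - ES = 24 - 8 = 16

16


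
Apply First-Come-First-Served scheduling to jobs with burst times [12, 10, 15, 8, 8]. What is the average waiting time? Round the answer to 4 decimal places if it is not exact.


FCFS order (as given): [12, 10, 15, 8, 8]
Waiting times:
  Job 1: wait = 0
  Job 2: wait = 12
  Job 3: wait = 22
  Job 4: wait = 37
  Job 5: wait = 45
Sum of waiting times = 116
Average waiting time = 116/5 = 23.2

23.2


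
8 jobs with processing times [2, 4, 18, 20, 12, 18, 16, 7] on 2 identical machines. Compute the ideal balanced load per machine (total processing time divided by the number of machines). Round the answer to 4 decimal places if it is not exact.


Total processing time = 2 + 4 + 18 + 20 + 12 + 18 + 16 + 7 = 97
Number of machines = 2
Ideal balanced load = 97 / 2 = 48.5

48.5


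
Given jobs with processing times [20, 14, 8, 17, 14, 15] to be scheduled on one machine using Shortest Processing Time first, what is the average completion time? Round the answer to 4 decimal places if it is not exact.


Sort jobs by processing time (SPT order): [8, 14, 14, 15, 17, 20]
Compute completion times sequentially:
  Job 1: processing = 8, completes at 8
  Job 2: processing = 14, completes at 22
  Job 3: processing = 14, completes at 36
  Job 4: processing = 15, completes at 51
  Job 5: processing = 17, completes at 68
  Job 6: processing = 20, completes at 88
Sum of completion times = 273
Average completion time = 273/6 = 45.5

45.5


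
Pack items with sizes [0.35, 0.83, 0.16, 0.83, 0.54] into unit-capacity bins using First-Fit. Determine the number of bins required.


Place items sequentially using First-Fit:
  Item 0.35 -> new Bin 1
  Item 0.83 -> new Bin 2
  Item 0.16 -> Bin 1 (now 0.51)
  Item 0.83 -> new Bin 3
  Item 0.54 -> new Bin 4
Total bins used = 4

4


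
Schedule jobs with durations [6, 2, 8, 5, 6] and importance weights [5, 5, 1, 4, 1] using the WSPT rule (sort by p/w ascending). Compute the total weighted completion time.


Compute p/w ratios and sort ascending (WSPT): [(2, 5), (6, 5), (5, 4), (6, 1), (8, 1)]
Compute weighted completion times:
  Job (p=2,w=5): C=2, w*C=5*2=10
  Job (p=6,w=5): C=8, w*C=5*8=40
  Job (p=5,w=4): C=13, w*C=4*13=52
  Job (p=6,w=1): C=19, w*C=1*19=19
  Job (p=8,w=1): C=27, w*C=1*27=27
Total weighted completion time = 148

148


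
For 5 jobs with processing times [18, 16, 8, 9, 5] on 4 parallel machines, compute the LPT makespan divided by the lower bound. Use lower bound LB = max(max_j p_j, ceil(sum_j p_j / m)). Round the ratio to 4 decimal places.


LPT order: [18, 16, 9, 8, 5]
Machine loads after assignment: [18, 16, 9, 13]
LPT makespan = 18
Lower bound = max(max_job, ceil(total/4)) = max(18, 14) = 18
Ratio = 18 / 18 = 1.0

1.0
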